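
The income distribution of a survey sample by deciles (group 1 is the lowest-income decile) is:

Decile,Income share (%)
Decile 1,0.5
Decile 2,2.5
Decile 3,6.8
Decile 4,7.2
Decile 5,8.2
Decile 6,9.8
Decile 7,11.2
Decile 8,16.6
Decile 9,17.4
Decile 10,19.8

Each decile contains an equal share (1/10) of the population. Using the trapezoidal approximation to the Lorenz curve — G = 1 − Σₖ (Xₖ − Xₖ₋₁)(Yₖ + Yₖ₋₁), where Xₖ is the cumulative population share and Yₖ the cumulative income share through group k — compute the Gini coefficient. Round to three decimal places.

Cumulative income shares Yₖ: 0.0050, 0.0300, 0.0980, 0.1700, 0.2520, 0.3500, 0.4620, 0.6280, 0.8020, 1.0000
Σ (Xₖ−Xₖ₋₁)(Yₖ+Yₖ₋₁) = (1/10)(0.0050+0.0000) + (1/10)(0.0300+0.0050) + (1/10)(0.0980+0.0300) + (1/10)(0.1700+0.0980) + (1/10)(0.2520+0.1700) + (1/10)(0.3500+0.2520) + (1/10)(0.4620+0.3500) + (1/10)(0.6280+0.4620) + (1/10)(0.8020+0.6280) + (1/10)(1.0000+0.8020)
  = 0.0005 + 0.0035 + 0.0128 + 0.0268 + 0.0422 + 0.0602 + 0.0812 + 0.1090 + 0.1430 + 0.1802 = 0.6594
G = 1 − 0.6594 = 0.3406

0.341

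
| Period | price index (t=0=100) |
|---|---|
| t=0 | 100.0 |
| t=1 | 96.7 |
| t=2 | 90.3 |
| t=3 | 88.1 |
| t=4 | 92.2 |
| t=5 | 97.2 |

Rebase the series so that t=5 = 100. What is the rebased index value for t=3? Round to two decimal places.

90.64

Rebased(t=3) = 88.1 / 97.2 × 100 = 90.6379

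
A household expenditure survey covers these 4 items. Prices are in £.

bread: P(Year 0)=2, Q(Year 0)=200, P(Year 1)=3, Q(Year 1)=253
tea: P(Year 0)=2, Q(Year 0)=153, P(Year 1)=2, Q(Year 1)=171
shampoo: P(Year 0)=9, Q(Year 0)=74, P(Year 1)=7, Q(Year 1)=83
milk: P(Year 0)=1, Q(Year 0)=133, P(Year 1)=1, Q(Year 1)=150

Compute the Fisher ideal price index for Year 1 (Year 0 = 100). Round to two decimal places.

Laspeyres component (base-period weights):
ΣP(Year 1)Q(Year 0) = 3×200 + 2×153 + 7×74 + 1×133 = 600 + 306 + 518 + 133 = 1557
ΣP(Year 0)Q(Year 0) = 2×200 + 2×153 + 9×74 + 1×133 = 400 + 306 + 666 + 133 = 1505
L = 1557 / 1505 × 100 = 103.4551
Paasche component (current-period weights):
ΣP(Year 1)Q(Year 1) = 3×253 + 2×171 + 7×83 + 1×150 = 759 + 342 + 581 + 150 = 1832
ΣP(Year 0)Q(Year 1) = 2×253 + 2×171 + 9×83 + 1×150 = 506 + 342 + 747 + 150 = 1745
P = 1832 / 1745 × 100 = 104.9857
Fisher = √(L × P) = √(103.4551 × 104.9857) = 104.2176

104.22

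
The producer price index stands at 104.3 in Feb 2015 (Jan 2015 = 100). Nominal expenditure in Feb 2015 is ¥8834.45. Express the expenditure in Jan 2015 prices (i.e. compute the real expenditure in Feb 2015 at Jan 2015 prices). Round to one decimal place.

Real = Nominal ÷ (Index/100) = 8834.45 ÷ (104.3/100)
     = 8834.45 ÷ 1.043 = 8470.2301

8470.2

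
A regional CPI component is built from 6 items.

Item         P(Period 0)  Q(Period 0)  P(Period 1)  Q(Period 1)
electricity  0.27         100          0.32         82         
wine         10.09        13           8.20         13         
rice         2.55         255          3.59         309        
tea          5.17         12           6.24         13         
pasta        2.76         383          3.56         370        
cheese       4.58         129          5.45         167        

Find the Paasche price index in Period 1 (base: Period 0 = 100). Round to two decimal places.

127.06

Paasche price index uses current-period quantities as weights.
ΣP(Period 1)·Q(Period 1) = 0.32×82 + 8.20×13 + 3.59×309 + 6.24×13 + 3.56×370 + 5.45×167 = 26.24 + 106.6 + 1109.31 + 81.12 + 1317.2 + 910.15 = 3550.62
ΣP(Period 0)·Q(Period 1) = 0.27×82 + 10.09×13 + 2.55×309 + 5.17×13 + 2.76×370 + 4.58×167 = 22.14 + 131.17 + 787.95 + 67.21 + 1021.2 + 764.86 = 2794.53
Index = 3550.62 / 2794.53 × 100 = 127.0561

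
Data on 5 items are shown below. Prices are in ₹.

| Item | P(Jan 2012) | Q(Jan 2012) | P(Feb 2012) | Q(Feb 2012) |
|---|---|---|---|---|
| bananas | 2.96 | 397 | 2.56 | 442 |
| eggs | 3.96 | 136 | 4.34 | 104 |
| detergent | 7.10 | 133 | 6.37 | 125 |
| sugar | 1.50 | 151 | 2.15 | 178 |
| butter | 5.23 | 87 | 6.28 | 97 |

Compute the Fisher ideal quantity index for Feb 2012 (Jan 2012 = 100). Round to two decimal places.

101.33

Laspeyres component (base-period weights):
ΣP(Jan 2012)Q(Feb 2012) = 2.96×442 + 3.96×104 + 7.10×125 + 1.50×178 + 5.23×97 = 1308.32 + 411.84 + 887.5 + 267 + 507.31 = 3381.97
ΣP(Jan 2012)Q(Jan 2012) = 2.96×397 + 3.96×136 + 7.10×133 + 1.50×151 + 5.23×87 = 1175.12 + 538.56 + 944.3 + 226.5 + 455.01 = 3339.49
L = 3381.97 / 3339.49 × 100 = 101.2721
Paasche component (current-period weights):
ΣP(Feb 2012)Q(Feb 2012) = 2.56×442 + 4.34×104 + 6.37×125 + 2.15×178 + 6.28×97 = 1131.52 + 451.36 + 796.25 + 382.7 + 609.16 = 3370.99
ΣP(Feb 2012)Q(Jan 2012) = 2.56×397 + 4.34×136 + 6.37×133 + 2.15×151 + 6.28×87 = 1016.32 + 590.24 + 847.21 + 324.65 + 546.36 = 3324.78
P = 3370.99 / 3324.78 × 100 = 101.3899
Fisher = √(L × P) = √(101.2721 × 101.3899) = 101.3309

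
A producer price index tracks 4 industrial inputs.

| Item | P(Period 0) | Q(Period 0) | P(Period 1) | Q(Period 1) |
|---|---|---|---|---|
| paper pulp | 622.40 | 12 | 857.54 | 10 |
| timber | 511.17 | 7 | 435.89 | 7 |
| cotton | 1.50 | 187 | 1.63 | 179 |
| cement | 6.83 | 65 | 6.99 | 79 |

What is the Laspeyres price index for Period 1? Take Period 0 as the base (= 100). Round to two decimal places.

Laspeyres price index uses base-period quantities as weights.
ΣP(Period 1)·Q(Period 0) = 857.54×12 + 435.89×7 + 1.63×187 + 6.99×65 = 10290.48 + 3051.23 + 304.81 + 454.35 = 14100.87
ΣP(Period 0)·Q(Period 0) = 622.40×12 + 511.17×7 + 1.50×187 + 6.83×65 = 7468.8 + 3578.19 + 280.5 + 443.95 = 11771.44
Index = 14100.87 / 11771.44 × 100 = 119.7888

119.79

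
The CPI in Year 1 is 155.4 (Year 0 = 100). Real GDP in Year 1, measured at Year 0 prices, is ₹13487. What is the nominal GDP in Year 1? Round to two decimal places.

Nominal = Real × (Index/100) = 13487 × (155.4/100)
        = 13487 × 1.554 = 20958.7980

20958.80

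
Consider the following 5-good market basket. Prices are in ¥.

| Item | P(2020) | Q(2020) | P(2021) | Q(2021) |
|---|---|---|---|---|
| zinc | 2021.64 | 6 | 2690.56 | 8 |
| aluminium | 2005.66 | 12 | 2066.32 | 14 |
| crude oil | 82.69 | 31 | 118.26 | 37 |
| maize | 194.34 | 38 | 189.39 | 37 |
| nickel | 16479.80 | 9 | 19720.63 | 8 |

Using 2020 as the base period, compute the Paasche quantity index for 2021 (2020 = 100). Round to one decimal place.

Paasche quantity index uses current-period prices as weights.
ΣP(2021)·Q(2021) = 2690.56×8 + 2066.32×14 + 118.26×37 + 189.39×37 + 19720.63×8 = 21524.48 + 28928.48 + 4375.62 + 7007.43 + 157765.04 = 219601.05
ΣP(2021)·Q(2020) = 2690.56×6 + 2066.32×12 + 118.26×31 + 189.39×38 + 19720.63×9 = 16143.36 + 24795.84 + 3666.06 + 7196.82 + 177485.67 = 229287.75
Index = 219601.05 / 229287.75 × 100 = 95.7753

95.8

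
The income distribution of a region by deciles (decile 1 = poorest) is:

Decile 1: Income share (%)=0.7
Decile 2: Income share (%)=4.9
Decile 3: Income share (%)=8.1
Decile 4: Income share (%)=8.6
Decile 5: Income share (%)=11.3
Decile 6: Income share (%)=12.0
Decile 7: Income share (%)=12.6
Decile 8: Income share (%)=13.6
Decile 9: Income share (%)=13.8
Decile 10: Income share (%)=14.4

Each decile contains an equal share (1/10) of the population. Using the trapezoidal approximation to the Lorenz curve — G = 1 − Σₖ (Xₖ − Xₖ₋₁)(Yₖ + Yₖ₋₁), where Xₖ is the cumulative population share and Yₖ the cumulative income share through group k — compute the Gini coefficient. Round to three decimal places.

0.226

Cumulative income shares Yₖ: 0.0070, 0.0560, 0.1370, 0.2230, 0.3360, 0.4560, 0.5820, 0.7180, 0.8560, 1.0000
Σ (Xₖ−Xₖ₋₁)(Yₖ+Yₖ₋₁) = (1/10)(0.0070+0.0000) + (1/10)(0.0560+0.0070) + (1/10)(0.1370+0.0560) + (1/10)(0.2230+0.1370) + (1/10)(0.3360+0.2230) + (1/10)(0.4560+0.3360) + (1/10)(0.5820+0.4560) + (1/10)(0.7180+0.5820) + (1/10)(0.8560+0.7180) + (1/10)(1.0000+0.8560)
  = 0.0007 + 0.0063 + 0.0193 + 0.0360 + 0.0559 + 0.0792 + 0.1038 + 0.1300 + 0.1574 + 0.1856 = 0.7742
G = 1 − 0.7742 = 0.2258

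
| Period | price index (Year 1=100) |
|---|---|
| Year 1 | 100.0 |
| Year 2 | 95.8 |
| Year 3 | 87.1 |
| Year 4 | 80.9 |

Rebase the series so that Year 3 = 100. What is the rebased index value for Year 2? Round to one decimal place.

Rebased(Year 2) = 95.8 / 87.1 × 100 = 109.9885

110.0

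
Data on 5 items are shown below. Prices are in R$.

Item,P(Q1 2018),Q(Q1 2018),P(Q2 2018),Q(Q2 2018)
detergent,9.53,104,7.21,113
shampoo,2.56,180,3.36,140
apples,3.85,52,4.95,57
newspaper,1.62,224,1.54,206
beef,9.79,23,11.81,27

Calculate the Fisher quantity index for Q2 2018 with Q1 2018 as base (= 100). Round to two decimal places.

99.71

Laspeyres component (base-period weights):
ΣP(Q1 2018)Q(Q2 2018) = 9.53×113 + 2.56×140 + 3.85×57 + 1.62×206 + 9.79×27 = 1076.89 + 358.4 + 219.45 + 333.72 + 264.33 = 2252.79
ΣP(Q1 2018)Q(Q1 2018) = 9.53×104 + 2.56×180 + 3.85×52 + 1.62×224 + 9.79×23 = 991.12 + 460.8 + 200.2 + 362.88 + 225.17 = 2240.17
L = 2252.79 / 2240.17 × 100 = 100.5634
Paasche component (current-period weights):
ΣP(Q2 2018)Q(Q2 2018) = 7.21×113 + 3.36×140 + 4.95×57 + 1.54×206 + 11.81×27 = 814.73 + 470.4 + 282.15 + 317.24 + 318.87 = 2203.39
ΣP(Q2 2018)Q(Q1 2018) = 7.21×104 + 3.36×180 + 4.95×52 + 1.54×224 + 11.81×23 = 749.84 + 604.8 + 257.4 + 344.96 + 271.63 = 2228.63
P = 2203.39 / 2228.63 × 100 = 98.8675
Fisher = √(L × P) = √(100.5634 × 98.8675) = 99.7118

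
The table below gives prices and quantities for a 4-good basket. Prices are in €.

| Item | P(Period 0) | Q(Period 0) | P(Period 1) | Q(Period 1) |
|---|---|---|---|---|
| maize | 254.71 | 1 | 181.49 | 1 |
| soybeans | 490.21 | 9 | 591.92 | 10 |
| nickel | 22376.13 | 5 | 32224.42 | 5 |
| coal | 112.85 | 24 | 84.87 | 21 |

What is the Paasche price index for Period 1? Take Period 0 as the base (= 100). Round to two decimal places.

141.54

Paasche price index uses current-period quantities as weights.
ΣP(Period 1)·Q(Period 1) = 181.49×1 + 591.92×10 + 32224.42×5 + 84.87×21 = 181.49 + 5919.2 + 161122.1 + 1782.27 = 169005.06
ΣP(Period 0)·Q(Period 1) = 254.71×1 + 490.21×10 + 22376.13×5 + 112.85×21 = 254.71 + 4902.1 + 111880.65 + 2369.85 = 119407.31
Index = 169005.06 / 119407.31 × 100 = 141.5366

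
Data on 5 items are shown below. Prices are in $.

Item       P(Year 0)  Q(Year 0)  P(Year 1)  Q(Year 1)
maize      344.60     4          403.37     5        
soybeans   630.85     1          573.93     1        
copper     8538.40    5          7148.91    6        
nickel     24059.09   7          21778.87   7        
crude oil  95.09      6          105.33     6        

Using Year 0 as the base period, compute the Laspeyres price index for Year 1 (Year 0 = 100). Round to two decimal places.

Laspeyres price index uses base-period quantities as weights.
ΣP(Year 1)·Q(Year 0) = 403.37×4 + 573.93×1 + 7148.91×5 + 21778.87×7 + 105.33×6 = 1613.48 + 573.93 + 35744.55 + 152452.09 + 631.98 = 191016.03
ΣP(Year 0)·Q(Year 0) = 344.60×4 + 630.85×1 + 8538.40×5 + 24059.09×7 + 95.09×6 = 1378.4 + 630.85 + 42692 + 168413.63 + 570.54 = 213685.42
Index = 191016.03 / 213685.42 × 100 = 89.3912

89.39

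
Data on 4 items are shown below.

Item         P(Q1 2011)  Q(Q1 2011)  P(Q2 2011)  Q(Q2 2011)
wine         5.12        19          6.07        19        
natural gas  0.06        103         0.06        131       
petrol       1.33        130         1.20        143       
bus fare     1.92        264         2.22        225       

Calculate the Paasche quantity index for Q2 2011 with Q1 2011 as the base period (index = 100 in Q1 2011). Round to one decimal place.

Paasche quantity index uses current-period prices as weights.
ΣP(Q2 2011)·Q(Q2 2011) = 6.07×19 + 0.06×131 + 1.20×143 + 2.22×225 = 115.33 + 7.86 + 171.6 + 499.5 = 794.29
ΣP(Q2 2011)·Q(Q1 2011) = 6.07×19 + 0.06×103 + 1.20×130 + 2.22×264 = 115.33 + 6.18 + 156 + 586.08 = 863.59
Index = 794.29 / 863.59 × 100 = 91.9754

92.0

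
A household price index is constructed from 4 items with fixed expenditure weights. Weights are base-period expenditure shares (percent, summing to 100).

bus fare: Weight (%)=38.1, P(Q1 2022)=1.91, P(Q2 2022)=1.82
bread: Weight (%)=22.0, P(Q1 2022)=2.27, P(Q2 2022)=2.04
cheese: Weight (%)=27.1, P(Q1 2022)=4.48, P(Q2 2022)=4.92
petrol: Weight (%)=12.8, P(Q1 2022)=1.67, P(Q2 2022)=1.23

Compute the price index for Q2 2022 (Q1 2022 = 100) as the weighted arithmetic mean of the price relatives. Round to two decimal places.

95.26

bus fare: 38.1 × (1.82/1.91) = 38.1 × 0.952880 = 36.3047
bread: 22.0 × (2.04/2.27) = 22.0 × 0.898678 = 19.7709
cheese: 27.1 × (4.92/4.48) = 27.1 × 1.098214 = 29.7616
petrol: 12.8 × (1.23/1.67) = 12.8 × 0.736527 = 9.4275
Index = Σ wᵢ·(p₁ᵢ/p₀ᵢ) = 36.3047 + 19.7709 + 29.7616 + 9.4275 = 95.2648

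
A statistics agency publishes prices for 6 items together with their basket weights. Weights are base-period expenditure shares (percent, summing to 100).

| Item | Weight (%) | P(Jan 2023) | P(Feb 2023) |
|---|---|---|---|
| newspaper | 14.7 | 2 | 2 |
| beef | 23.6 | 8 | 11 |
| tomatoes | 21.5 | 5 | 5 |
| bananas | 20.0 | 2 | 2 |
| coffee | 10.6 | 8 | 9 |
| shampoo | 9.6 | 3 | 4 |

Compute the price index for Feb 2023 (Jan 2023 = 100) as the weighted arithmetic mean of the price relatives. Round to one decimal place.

113.4

newspaper: 14.7 × (2/2) = 14.7 × 1.000000 = 14.7000
beef: 23.6 × (11/8) = 23.6 × 1.375000 = 32.4500
tomatoes: 21.5 × (5/5) = 21.5 × 1.000000 = 21.5000
bananas: 20.0 × (2/2) = 20.0 × 1.000000 = 20.0000
coffee: 10.6 × (9/8) = 10.6 × 1.125000 = 11.9250
shampoo: 9.6 × (4/3) = 9.6 × 1.333333 = 12.8000
Index = Σ wᵢ·(p₁ᵢ/p₀ᵢ) = 14.7000 + 32.4500 + 21.5000 + 20.0000 + 11.9250 + 12.8000 = 113.3750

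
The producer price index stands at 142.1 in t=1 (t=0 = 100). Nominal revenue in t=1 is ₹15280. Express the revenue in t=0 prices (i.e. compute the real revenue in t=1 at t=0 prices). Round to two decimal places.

Real = Nominal ÷ (Index/100) = 15280 ÷ (142.1/100)
     = 15280 ÷ 1.421 = 10752.9909

10752.99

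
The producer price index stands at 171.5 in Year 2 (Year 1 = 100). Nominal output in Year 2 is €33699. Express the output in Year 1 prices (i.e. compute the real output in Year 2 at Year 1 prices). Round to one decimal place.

19649.6

Real = Nominal ÷ (Index/100) = 33699 ÷ (171.5/100)
     = 33699 ÷ 1.715 = 19649.5627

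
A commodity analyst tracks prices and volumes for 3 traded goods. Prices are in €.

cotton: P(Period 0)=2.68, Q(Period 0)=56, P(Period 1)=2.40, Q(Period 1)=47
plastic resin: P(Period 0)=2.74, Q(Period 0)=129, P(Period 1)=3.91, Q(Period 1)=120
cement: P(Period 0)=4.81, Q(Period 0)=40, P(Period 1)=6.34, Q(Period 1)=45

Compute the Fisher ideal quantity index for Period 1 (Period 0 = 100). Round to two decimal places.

96.82

Laspeyres component (base-period weights):
ΣP(Period 0)Q(Period 1) = 2.68×47 + 2.74×120 + 4.81×45 = 125.96 + 328.8 + 216.45 = 671.21
ΣP(Period 0)Q(Period 0) = 2.68×56 + 2.74×129 + 4.81×40 = 150.08 + 353.46 + 192.4 = 695.94
L = 671.21 / 695.94 × 100 = 96.4465
Paasche component (current-period weights):
ΣP(Period 1)Q(Period 1) = 2.40×47 + 3.91×120 + 6.34×45 = 112.8 + 469.2 + 285.3 = 867.3
ΣP(Period 1)Q(Period 0) = 2.40×56 + 3.91×129 + 6.34×40 = 134.4 + 504.39 + 253.6 = 892.39
P = 867.3 / 892.39 × 100 = 97.1884
Fisher = √(L × P) = √(96.4465 × 97.1884) = 96.8168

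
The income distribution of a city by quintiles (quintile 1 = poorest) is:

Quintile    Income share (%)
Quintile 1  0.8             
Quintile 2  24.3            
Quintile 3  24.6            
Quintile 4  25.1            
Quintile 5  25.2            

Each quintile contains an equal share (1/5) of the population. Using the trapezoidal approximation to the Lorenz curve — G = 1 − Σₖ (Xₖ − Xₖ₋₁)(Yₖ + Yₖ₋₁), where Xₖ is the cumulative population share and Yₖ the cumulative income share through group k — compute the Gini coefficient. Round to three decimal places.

Cumulative income shares Yₖ: 0.0080, 0.2510, 0.4970, 0.7480, 1.0000
Σ (Xₖ−Xₖ₋₁)(Yₖ+Yₖ₋₁) = (1/5)(0.0080+0.0000) + (1/5)(0.2510+0.0080) + (1/5)(0.4970+0.2510) + (1/5)(0.7480+0.4970) + (1/5)(1.0000+0.7480)
  = 0.0016 + 0.0518 + 0.1496 + 0.2490 + 0.3496 = 0.8016
G = 1 − 0.8016 = 0.1984

0.198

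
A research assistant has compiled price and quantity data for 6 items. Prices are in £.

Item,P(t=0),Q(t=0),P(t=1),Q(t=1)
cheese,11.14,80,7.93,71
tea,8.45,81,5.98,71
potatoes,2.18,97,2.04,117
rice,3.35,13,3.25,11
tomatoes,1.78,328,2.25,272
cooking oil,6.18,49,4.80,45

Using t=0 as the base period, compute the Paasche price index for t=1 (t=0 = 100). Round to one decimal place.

Paasche price index uses current-period quantities as weights.
ΣP(t=1)·Q(t=1) = 7.93×71 + 5.98×71 + 2.04×117 + 3.25×11 + 2.25×272 + 4.80×45 = 563.03 + 424.58 + 238.68 + 35.75 + 612 + 216 = 2090.04
ΣP(t=0)·Q(t=1) = 11.14×71 + 8.45×71 + 2.18×117 + 3.35×11 + 1.78×272 + 6.18×45 = 790.94 + 599.95 + 255.06 + 36.85 + 484.16 + 278.1 = 2445.06
Index = 2090.04 / 2445.06 × 100 = 85.4801

85.5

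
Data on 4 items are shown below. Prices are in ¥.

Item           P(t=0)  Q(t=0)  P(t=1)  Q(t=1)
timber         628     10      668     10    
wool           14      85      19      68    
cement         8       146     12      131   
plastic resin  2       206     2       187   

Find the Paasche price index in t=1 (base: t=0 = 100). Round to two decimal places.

114.61

Paasche price index uses current-period quantities as weights.
ΣP(t=1)·Q(t=1) = 668×10 + 19×68 + 12×131 + 2×187 = 6680 + 1292 + 1572 + 374 = 9918
ΣP(t=0)·Q(t=1) = 628×10 + 14×68 + 8×131 + 2×187 = 6280 + 952 + 1048 + 374 = 8654
Index = 9918 / 8654 × 100 = 114.6060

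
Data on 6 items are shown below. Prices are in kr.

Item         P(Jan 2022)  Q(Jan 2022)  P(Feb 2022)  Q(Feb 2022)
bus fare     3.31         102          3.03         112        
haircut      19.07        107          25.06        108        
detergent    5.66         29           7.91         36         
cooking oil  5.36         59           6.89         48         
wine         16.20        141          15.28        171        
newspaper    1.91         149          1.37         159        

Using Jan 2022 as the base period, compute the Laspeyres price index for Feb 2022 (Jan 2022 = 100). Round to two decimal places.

Laspeyres price index uses base-period quantities as weights.
ΣP(Feb 2022)·Q(Jan 2022) = 3.03×102 + 25.06×107 + 7.91×29 + 6.89×59 + 15.28×141 + 1.37×149 = 309.06 + 2681.42 + 229.39 + 406.51 + 2154.48 + 204.13 = 5984.99
ΣP(Jan 2022)·Q(Jan 2022) = 3.31×102 + 19.07×107 + 5.66×29 + 5.36×59 + 16.20×141 + 1.91×149 = 337.62 + 2040.49 + 164.14 + 316.24 + 2284.2 + 284.59 = 5427.28
Index = 5984.99 / 5427.28 × 100 = 110.2760

110.28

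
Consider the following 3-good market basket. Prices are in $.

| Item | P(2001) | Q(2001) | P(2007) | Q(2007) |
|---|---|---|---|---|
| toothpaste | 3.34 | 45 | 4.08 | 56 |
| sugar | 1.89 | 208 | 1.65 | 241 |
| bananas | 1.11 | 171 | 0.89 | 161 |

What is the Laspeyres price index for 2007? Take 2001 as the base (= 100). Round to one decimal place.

92.6

Laspeyres price index uses base-period quantities as weights.
ΣP(2007)·Q(2001) = 4.08×45 + 1.65×208 + 0.89×171 = 183.6 + 343.2 + 152.19 = 678.99
ΣP(2001)·Q(2001) = 3.34×45 + 1.89×208 + 1.11×171 = 150.3 + 393.12 + 189.81 = 733.23
Index = 678.99 / 733.23 × 100 = 92.6026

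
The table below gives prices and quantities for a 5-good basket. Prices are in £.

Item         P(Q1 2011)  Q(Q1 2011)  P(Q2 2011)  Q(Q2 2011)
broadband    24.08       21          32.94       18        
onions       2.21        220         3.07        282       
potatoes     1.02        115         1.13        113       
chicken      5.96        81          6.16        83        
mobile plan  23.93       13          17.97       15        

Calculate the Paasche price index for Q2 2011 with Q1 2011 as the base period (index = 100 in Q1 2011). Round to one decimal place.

Paasche price index uses current-period quantities as weights.
ΣP(Q2 2011)·Q(Q2 2011) = 32.94×18 + 3.07×282 + 1.13×113 + 6.16×83 + 17.97×15 = 592.92 + 865.74 + 127.69 + 511.28 + 269.55 = 2367.18
ΣP(Q1 2011)·Q(Q2 2011) = 24.08×18 + 2.21×282 + 1.02×113 + 5.96×83 + 23.93×15 = 433.44 + 623.22 + 115.26 + 494.68 + 358.95 = 2025.55
Index = 2367.18 / 2025.55 × 100 = 116.8660

116.9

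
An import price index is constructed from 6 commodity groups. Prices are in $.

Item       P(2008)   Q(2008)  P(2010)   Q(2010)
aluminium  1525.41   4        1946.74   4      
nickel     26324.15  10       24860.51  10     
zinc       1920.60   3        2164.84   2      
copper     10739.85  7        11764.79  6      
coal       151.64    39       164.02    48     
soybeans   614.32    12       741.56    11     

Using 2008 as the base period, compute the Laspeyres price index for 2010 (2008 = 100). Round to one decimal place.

99.2

Laspeyres price index uses base-period quantities as weights.
ΣP(2010)·Q(2008) = 1946.74×4 + 24860.51×10 + 2164.84×3 + 11764.79×7 + 164.02×39 + 741.56×12 = 7786.96 + 248605.1 + 6494.52 + 82353.53 + 6396.78 + 8898.72 = 360535.61
ΣP(2008)·Q(2008) = 1525.41×4 + 26324.15×10 + 1920.60×3 + 10739.85×7 + 151.64×39 + 614.32×12 = 6101.64 + 263241.5 + 5761.8 + 75178.95 + 5913.96 + 7371.84 = 363569.69
Index = 360535.61 / 363569.69 × 100 = 99.1655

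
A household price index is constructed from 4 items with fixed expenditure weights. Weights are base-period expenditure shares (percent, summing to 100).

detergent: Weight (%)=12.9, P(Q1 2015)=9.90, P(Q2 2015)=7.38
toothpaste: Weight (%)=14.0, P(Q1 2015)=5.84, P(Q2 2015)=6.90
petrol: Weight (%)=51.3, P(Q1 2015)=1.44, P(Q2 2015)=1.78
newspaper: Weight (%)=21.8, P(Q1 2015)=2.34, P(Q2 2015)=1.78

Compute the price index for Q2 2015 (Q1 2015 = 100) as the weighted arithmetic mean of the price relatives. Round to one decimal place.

106.2

detergent: 12.9 × (7.38/9.90) = 12.9 × 0.745455 = 9.6164
toothpaste: 14.0 × (6.90/5.84) = 14.0 × 1.181507 = 16.5411
petrol: 51.3 × (1.78/1.44) = 51.3 × 1.236111 = 63.4125
newspaper: 21.8 × (1.78/2.34) = 21.8 × 0.760684 = 16.5829
Index = Σ wᵢ·(p₁ᵢ/p₀ᵢ) = 9.6164 + 16.5411 + 63.4125 + 16.5829 = 106.1529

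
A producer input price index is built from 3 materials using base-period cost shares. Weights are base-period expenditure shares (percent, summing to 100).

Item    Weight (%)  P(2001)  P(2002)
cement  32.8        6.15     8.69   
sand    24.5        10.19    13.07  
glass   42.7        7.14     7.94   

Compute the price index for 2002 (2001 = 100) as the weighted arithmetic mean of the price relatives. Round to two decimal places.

125.26

cement: 32.8 × (8.69/6.15) = 32.8 × 1.413008 = 46.3467
sand: 24.5 × (13.07/10.19) = 24.5 × 1.282630 = 31.4244
glass: 42.7 × (7.94/7.14) = 42.7 × 1.112045 = 47.4843
Index = Σ wᵢ·(p₁ᵢ/p₀ᵢ) = 46.3467 + 31.4244 + 47.4843 = 125.2554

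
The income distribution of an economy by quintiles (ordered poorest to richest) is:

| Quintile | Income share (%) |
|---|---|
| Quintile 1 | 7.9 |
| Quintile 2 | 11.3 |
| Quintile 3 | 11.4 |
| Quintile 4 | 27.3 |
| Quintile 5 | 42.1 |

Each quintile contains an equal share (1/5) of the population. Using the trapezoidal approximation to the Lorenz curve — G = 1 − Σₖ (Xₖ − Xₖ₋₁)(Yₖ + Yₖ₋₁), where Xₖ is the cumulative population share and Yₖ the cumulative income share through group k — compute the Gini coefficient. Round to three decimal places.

0.338

Cumulative income shares Yₖ: 0.0790, 0.1920, 0.3060, 0.5790, 1.0000
Σ (Xₖ−Xₖ₋₁)(Yₖ+Yₖ₋₁) = (1/5)(0.0790+0.0000) + (1/5)(0.1920+0.0790) + (1/5)(0.3060+0.1920) + (1/5)(0.5790+0.3060) + (1/5)(1.0000+0.5790)
  = 0.0158 + 0.0542 + 0.0996 + 0.1770 + 0.3158 = 0.6624
G = 1 − 0.6624 = 0.3376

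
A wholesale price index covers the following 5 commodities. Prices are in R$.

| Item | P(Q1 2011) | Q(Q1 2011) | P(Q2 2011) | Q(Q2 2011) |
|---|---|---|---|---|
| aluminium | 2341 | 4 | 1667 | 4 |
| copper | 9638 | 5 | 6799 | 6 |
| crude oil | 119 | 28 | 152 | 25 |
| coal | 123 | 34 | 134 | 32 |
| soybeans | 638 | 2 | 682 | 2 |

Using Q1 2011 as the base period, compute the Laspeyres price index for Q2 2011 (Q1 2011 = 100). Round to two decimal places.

Laspeyres price index uses base-period quantities as weights.
ΣP(Q2 2011)·Q(Q1 2011) = 1667×4 + 6799×5 + 152×28 + 134×34 + 682×2 = 6668 + 33995 + 4256 + 4556 + 1364 = 50839
ΣP(Q1 2011)·Q(Q1 2011) = 2341×4 + 9638×5 + 119×28 + 123×34 + 638×2 = 9364 + 48190 + 3332 + 4182 + 1276 = 66344
Index = 50839 / 66344 × 100 = 76.6294

76.63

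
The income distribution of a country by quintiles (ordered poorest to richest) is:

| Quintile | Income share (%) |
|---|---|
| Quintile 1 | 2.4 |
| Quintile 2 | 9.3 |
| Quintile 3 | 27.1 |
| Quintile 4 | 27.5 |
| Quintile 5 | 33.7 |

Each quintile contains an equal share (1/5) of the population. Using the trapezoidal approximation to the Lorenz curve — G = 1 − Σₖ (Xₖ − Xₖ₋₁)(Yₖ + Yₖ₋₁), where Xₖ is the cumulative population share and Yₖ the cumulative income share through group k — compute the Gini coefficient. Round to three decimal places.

0.323

Cumulative income shares Yₖ: 0.0240, 0.1170, 0.3880, 0.6630, 1.0000
Σ (Xₖ−Xₖ₋₁)(Yₖ+Yₖ₋₁) = (1/5)(0.0240+0.0000) + (1/5)(0.1170+0.0240) + (1/5)(0.3880+0.1170) + (1/5)(0.6630+0.3880) + (1/5)(1.0000+0.6630)
  = 0.0048 + 0.0282 + 0.1010 + 0.2102 + 0.3326 = 0.6768
G = 1 − 0.6768 = 0.3232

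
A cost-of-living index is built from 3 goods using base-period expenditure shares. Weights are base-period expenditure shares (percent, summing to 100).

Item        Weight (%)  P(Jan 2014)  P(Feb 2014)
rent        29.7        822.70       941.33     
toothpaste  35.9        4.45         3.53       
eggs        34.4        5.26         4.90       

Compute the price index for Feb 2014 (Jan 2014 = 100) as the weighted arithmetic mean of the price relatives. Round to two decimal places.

rent: 29.7 × (941.33/822.70) = 29.7 × 1.144196 = 33.9826
toothpaste: 35.9 × (3.53/4.45) = 35.9 × 0.793258 = 28.4780
eggs: 34.4 × (4.90/5.26) = 34.4 × 0.931559 = 32.0456
Index = Σ wᵢ·(p₁ᵢ/p₀ᵢ) = 33.9826 + 28.4780 + 32.0456 = 94.5062

94.51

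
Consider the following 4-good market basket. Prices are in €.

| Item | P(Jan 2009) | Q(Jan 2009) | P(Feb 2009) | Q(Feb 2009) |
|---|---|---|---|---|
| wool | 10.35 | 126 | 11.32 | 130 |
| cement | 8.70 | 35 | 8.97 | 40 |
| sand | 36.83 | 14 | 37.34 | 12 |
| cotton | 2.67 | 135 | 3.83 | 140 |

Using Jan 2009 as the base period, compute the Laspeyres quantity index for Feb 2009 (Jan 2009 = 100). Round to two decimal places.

Laspeyres quantity index uses base-period prices as weights.
ΣP(Jan 2009)·Q(Feb 2009) = 10.35×130 + 8.70×40 + 36.83×12 + 2.67×140 = 1345.5 + 348 + 441.96 + 373.8 = 2509.26
ΣP(Jan 2009)·Q(Jan 2009) = 10.35×126 + 8.70×35 + 36.83×14 + 2.67×135 = 1304.1 + 304.5 + 515.62 + 360.45 = 2484.67
Index = 2509.26 / 2484.67 × 100 = 100.9897

100.99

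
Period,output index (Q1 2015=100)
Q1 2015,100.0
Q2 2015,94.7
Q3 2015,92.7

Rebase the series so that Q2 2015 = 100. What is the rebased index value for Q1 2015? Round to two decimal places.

Rebased(Q1 2015) = 100.0 / 94.7 × 100 = 105.5966

105.60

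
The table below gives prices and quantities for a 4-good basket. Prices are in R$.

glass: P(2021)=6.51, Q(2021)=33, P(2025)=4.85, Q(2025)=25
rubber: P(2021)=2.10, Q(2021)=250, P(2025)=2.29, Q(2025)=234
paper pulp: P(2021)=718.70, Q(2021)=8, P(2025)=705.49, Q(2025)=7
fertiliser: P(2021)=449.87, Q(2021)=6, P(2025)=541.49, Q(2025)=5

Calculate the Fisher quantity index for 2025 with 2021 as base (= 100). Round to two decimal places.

86.31

Laspeyres component (base-period weights):
ΣP(2021)Q(2025) = 6.51×25 + 2.10×234 + 718.70×7 + 449.87×5 = 162.75 + 491.4 + 5030.9 + 2249.35 = 7934.4
ΣP(2021)Q(2021) = 6.51×33 + 2.10×250 + 718.70×8 + 449.87×6 = 214.83 + 525 + 5749.6 + 2699.22 = 9188.65
L = 7934.4 / 9188.65 × 100 = 86.3500
Paasche component (current-period weights):
ΣP(2025)Q(2025) = 4.85×25 + 2.29×234 + 705.49×7 + 541.49×5 = 121.25 + 535.86 + 4938.43 + 2707.45 = 8302.99
ΣP(2025)Q(2021) = 4.85×33 + 2.29×250 + 705.49×8 + 541.49×6 = 160.05 + 572.5 + 5643.92 + 3248.94 = 9625.41
P = 8302.99 / 9625.41 × 100 = 86.2612
Fisher = √(L × P) = √(86.3500 × 86.2612) = 86.3056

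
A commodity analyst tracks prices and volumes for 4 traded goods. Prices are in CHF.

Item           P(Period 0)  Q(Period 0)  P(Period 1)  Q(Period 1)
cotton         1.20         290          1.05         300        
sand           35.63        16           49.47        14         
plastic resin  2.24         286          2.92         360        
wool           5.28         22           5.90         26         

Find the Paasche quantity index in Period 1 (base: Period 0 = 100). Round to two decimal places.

107.34

Paasche quantity index uses current-period prices as weights.
ΣP(Period 1)·Q(Period 1) = 1.05×300 + 49.47×14 + 2.92×360 + 5.90×26 = 315 + 692.58 + 1051.2 + 153.4 = 2212.18
ΣP(Period 1)·Q(Period 0) = 1.05×290 + 49.47×16 + 2.92×286 + 5.90×22 = 304.5 + 791.52 + 835.12 + 129.8 = 2060.94
Index = 2212.18 / 2060.94 × 100 = 107.3384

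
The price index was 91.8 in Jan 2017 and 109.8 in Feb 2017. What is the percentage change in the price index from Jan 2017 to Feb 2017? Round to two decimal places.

19.61%

Change = (109.8 − 91.8) / 91.8 × 100
       = 18.0 / 91.8 × 100 = 19.6078%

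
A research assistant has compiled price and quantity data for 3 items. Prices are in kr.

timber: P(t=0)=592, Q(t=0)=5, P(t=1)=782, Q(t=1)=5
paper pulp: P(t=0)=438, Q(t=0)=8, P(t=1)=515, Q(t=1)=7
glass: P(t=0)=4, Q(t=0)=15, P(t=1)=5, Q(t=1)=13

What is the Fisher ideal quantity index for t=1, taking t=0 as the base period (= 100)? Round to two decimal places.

93.34

Laspeyres component (base-period weights):
ΣP(t=0)Q(t=1) = 592×5 + 438×7 + 4×13 = 2960 + 3066 + 52 = 6078
ΣP(t=0)Q(t=0) = 592×5 + 438×8 + 4×15 = 2960 + 3504 + 60 = 6524
L = 6078 / 6524 × 100 = 93.1637
Paasche component (current-period weights):
ΣP(t=1)Q(t=1) = 782×5 + 515×7 + 5×13 = 3910 + 3605 + 65 = 7580
ΣP(t=1)Q(t=0) = 782×5 + 515×8 + 5×15 = 3910 + 4120 + 75 = 8105
P = 7580 / 8105 × 100 = 93.5225
Fisher = √(L × P) = √(93.1637 × 93.5225) = 93.3429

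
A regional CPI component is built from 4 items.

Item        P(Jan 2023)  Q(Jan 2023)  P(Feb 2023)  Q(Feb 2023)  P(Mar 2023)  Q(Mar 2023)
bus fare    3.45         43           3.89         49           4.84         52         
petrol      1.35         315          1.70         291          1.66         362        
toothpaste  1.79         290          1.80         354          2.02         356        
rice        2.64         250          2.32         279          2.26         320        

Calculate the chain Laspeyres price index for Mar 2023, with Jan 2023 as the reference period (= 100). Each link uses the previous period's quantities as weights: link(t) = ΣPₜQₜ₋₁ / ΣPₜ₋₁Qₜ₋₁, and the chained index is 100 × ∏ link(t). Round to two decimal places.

107.99

Link Jan 2023→Feb 2023:
ΣP(Feb 2023)Q(Jan 2023) = 3.89×43 + 1.70×315 + 1.80×290 + 2.32×250 = 167.27 + 535.5 + 522 + 580 = 1804.77
ΣP(Jan 2023)Q(Jan 2023) = 3.45×43 + 1.35×315 + 1.79×290 + 2.64×250 = 148.35 + 425.25 + 519.1 + 660 = 1752.7
link = 1804.77/1752.7 = 1.029708
Link Feb 2023→Mar 2023:
ΣP(Mar 2023)Q(Feb 2023) = 4.84×49 + 1.66×291 + 2.02×354 + 2.26×279 = 237.16 + 483.06 + 715.08 + 630.54 = 2065.84
ΣP(Feb 2023)Q(Feb 2023) = 3.89×49 + 1.70×291 + 1.80×354 + 2.32×279 = 190.61 + 494.7 + 637.2 + 647.28 = 1969.79
link = 2065.84/1969.79 = 1.048762
Chained index = 100 × 1.029708 × 1.048762 = 107.9919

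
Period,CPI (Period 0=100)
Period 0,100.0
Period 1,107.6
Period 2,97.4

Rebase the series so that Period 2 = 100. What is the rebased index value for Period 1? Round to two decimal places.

110.47

Rebased(Period 1) = 107.6 / 97.4 × 100 = 110.4723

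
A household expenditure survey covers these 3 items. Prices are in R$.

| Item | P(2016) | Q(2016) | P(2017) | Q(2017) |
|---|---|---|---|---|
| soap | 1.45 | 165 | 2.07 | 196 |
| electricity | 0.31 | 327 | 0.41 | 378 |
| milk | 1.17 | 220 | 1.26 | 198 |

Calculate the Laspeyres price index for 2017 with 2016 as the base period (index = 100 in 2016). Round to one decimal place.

125.9

Laspeyres price index uses base-period quantities as weights.
ΣP(2017)·Q(2016) = 2.07×165 + 0.41×327 + 1.26×220 = 341.55 + 134.07 + 277.2 = 752.82
ΣP(2016)·Q(2016) = 1.45×165 + 0.31×327 + 1.17×220 = 239.25 + 101.37 + 257.4 = 598.02
Index = 752.82 / 598.02 × 100 = 125.8854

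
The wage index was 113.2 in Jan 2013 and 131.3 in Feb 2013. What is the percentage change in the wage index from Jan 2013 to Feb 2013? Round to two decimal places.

Change = (131.3 − 113.2) / 113.2 × 100
       = 18.1 / 113.2 × 100 = 15.9894%

15.99%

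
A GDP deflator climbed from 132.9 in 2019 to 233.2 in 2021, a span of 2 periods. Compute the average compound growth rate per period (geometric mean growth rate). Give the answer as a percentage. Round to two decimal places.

32.47%

Growth factor = (233.2/132.9)^(1/2) = (1.754703)^(1/2) = 1.324652
Growth rate = 1.324652 − 1 = 0.324652 = 32.4652%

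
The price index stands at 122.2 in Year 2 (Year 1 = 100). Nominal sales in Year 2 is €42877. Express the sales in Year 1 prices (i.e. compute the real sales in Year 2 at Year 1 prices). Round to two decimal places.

35087.56

Real = Nominal ÷ (Index/100) = 42877 ÷ (122.2/100)
     = 42877 ÷ 1.222 = 35087.5614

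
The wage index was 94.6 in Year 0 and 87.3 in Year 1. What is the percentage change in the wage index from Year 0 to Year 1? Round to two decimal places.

-7.72%

Change = (87.3 − 94.6) / 94.6 × 100
       = -7.3 / 94.6 × 100 = -7.7167%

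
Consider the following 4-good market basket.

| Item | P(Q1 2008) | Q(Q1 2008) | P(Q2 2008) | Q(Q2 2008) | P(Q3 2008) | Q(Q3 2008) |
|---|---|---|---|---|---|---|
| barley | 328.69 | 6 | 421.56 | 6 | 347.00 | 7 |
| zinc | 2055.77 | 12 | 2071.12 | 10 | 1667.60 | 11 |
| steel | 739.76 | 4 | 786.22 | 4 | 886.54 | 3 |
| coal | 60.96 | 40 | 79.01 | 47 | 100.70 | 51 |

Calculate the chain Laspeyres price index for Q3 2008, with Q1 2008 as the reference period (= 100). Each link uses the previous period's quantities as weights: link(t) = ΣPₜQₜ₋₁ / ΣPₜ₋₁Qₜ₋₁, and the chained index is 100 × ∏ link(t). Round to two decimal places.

Link Q1 2008→Q2 2008:
ΣP(Q2 2008)Q(Q1 2008) = 421.56×6 + 2071.12×12 + 786.22×4 + 79.01×40 = 2529.36 + 24853.44 + 3144.88 + 3160.4 = 33688.08
ΣP(Q1 2008)Q(Q1 2008) = 328.69×6 + 2055.77×12 + 739.76×4 + 60.96×40 = 1972.14 + 24669.24 + 2959.04 + 2438.4 = 32038.82
link = 33688.08/32038.82 = 1.051477
Link Q2 2008→Q3 2008:
ΣP(Q3 2008)Q(Q2 2008) = 347.00×6 + 1667.60×10 + 886.54×4 + 100.70×47 = 2082 + 16676 + 3546.16 + 4732.9 = 27037.06
ΣP(Q2 2008)Q(Q2 2008) = 421.56×6 + 2071.12×10 + 786.22×4 + 79.01×47 = 2529.36 + 20711.2 + 3144.88 + 3713.47 = 30098.91
link = 27037.06/30098.91 = 0.898274
Chained index = 100 × 1.051477 × 0.898274 = 94.4514

94.45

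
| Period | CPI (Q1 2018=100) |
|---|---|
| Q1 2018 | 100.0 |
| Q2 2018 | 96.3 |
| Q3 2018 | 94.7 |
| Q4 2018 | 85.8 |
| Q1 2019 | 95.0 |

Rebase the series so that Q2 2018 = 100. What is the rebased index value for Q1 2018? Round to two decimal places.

Rebased(Q1 2018) = 100.0 / 96.3 × 100 = 103.8422

103.84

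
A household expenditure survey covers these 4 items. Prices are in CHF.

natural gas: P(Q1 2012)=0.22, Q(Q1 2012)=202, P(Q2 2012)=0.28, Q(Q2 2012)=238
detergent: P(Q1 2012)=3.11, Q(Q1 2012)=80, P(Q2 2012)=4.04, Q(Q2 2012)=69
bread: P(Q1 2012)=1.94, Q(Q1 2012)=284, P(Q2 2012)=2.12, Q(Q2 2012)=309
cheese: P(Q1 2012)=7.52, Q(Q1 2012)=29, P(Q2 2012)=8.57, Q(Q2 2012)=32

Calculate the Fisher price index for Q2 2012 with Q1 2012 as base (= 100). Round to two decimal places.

115.48

Laspeyres component (base-period weights):
ΣP(Q2 2012)Q(Q1 2012) = 0.28×202 + 4.04×80 + 2.12×284 + 8.57×29 = 56.56 + 323.2 + 602.08 + 248.53 = 1230.37
ΣP(Q1 2012)Q(Q1 2012) = 0.22×202 + 3.11×80 + 1.94×284 + 7.52×29 = 44.44 + 248.8 + 550.96 + 218.08 = 1062.28
L = 1230.37 / 1062.28 × 100 = 115.8235
Paasche component (current-period weights):
ΣP(Q2 2012)Q(Q2 2012) = 0.28×238 + 4.04×69 + 2.12×309 + 8.57×32 = 66.64 + 278.76 + 655.08 + 274.24 = 1274.72
ΣP(Q1 2012)Q(Q2 2012) = 0.22×238 + 3.11×69 + 1.94×309 + 7.52×32 = 52.36 + 214.59 + 599.46 + 240.64 = 1107.05
P = 1274.72 / 1107.05 × 100 = 115.1457
Fisher = √(L × P) = √(115.8235 × 115.1457) = 115.4841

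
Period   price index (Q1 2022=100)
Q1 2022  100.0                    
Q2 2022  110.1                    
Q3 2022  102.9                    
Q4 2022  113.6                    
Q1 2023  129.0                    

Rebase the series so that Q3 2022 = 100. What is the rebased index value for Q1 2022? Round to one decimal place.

Rebased(Q1 2022) = 100.0 / 102.9 × 100 = 97.1817

97.2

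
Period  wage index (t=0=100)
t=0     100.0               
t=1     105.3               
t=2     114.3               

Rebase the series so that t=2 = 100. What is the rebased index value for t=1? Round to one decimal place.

92.1

Rebased(t=1) = 105.3 / 114.3 × 100 = 92.1260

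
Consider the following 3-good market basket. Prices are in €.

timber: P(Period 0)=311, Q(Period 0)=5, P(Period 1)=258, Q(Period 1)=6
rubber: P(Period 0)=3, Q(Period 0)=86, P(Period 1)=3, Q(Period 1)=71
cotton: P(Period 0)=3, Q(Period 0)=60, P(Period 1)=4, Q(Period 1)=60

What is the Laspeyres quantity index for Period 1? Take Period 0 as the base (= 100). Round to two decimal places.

Laspeyres quantity index uses base-period prices as weights.
ΣP(Period 0)·Q(Period 1) = 311×6 + 3×71 + 3×60 = 1866 + 213 + 180 = 2259
ΣP(Period 0)·Q(Period 0) = 311×5 + 3×86 + 3×60 = 1555 + 258 + 180 = 1993
Index = 2259 / 1993 × 100 = 113.3467

113.35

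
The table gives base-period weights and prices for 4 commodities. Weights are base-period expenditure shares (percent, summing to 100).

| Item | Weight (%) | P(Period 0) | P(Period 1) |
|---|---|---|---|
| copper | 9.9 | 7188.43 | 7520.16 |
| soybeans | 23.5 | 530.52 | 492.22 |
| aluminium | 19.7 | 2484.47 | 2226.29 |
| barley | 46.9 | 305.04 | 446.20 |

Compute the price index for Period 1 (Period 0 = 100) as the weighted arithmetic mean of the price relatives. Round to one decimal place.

118.4

copper: 9.9 × (7520.16/7188.43) = 9.9 × 1.046148 = 10.3569
soybeans: 23.5 × (492.22/530.52) = 23.5 × 0.927807 = 21.8035
aluminium: 19.7 × (2226.29/2484.47) = 19.7 × 0.896082 = 17.6528
barley: 46.9 × (446.20/305.04) = 46.9 × 1.462759 = 68.6034
Index = Σ wᵢ·(p₁ᵢ/p₀ᵢ) = 10.3569 + 21.8035 + 17.6528 + 68.6034 = 118.4165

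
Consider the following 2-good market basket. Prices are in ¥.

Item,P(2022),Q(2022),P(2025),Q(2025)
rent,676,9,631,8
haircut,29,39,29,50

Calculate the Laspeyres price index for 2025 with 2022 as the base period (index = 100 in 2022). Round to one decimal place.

Laspeyres price index uses base-period quantities as weights.
ΣP(2025)·Q(2022) = 631×9 + 29×39 = 5679 + 1131 = 6810
ΣP(2022)·Q(2022) = 676×9 + 29×39 = 6084 + 1131 = 7215
Index = 6810 / 7215 × 100 = 94.3867

94.4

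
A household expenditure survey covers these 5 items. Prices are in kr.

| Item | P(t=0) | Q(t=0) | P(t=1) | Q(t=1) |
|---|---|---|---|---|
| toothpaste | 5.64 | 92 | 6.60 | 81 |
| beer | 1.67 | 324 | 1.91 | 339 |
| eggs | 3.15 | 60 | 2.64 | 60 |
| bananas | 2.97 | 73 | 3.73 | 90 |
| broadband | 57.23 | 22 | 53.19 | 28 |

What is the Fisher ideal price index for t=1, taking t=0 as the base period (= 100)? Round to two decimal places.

103.23

Laspeyres component (base-period weights):
ΣP(t=1)Q(t=0) = 6.60×92 + 1.91×324 + 2.64×60 + 3.73×73 + 53.19×22 = 607.2 + 618.84 + 158.4 + 272.29 + 1170.18 = 2826.91
ΣP(t=0)Q(t=0) = 5.64×92 + 1.67×324 + 3.15×60 + 2.97×73 + 57.23×22 = 518.88 + 541.08 + 189 + 216.81 + 1259.06 = 2724.83
L = 2826.91 / 2724.83 × 100 = 103.7463
Paasche component (current-period weights):
ΣP(t=1)Q(t=1) = 6.60×81 + 1.91×339 + 2.64×60 + 3.73×90 + 53.19×28 = 534.6 + 647.49 + 158.4 + 335.7 + 1489.32 = 3165.51
ΣP(t=0)Q(t=1) = 5.64×81 + 1.67×339 + 3.15×60 + 2.97×90 + 57.23×28 = 456.84 + 566.13 + 189 + 267.3 + 1602.44 = 3081.71
P = 3165.51 / 3081.71 × 100 = 102.7193
Fisher = √(L × P) = √(103.7463 × 102.7193) = 103.2315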